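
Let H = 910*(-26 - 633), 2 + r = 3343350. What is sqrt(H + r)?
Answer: sqrt(2743658) ≈ 1656.4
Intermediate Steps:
r = 3343348 (r = -2 + 3343350 = 3343348)
H = -599690 (H = 910*(-659) = -599690)
sqrt(H + r) = sqrt(-599690 + 3343348) = sqrt(2743658)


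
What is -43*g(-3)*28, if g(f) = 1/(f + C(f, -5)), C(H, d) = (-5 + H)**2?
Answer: -1204/61 ≈ -19.738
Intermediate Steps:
g(f) = 1/(f + (-5 + f)**2)
-43*g(-3)*28 = -43/(-3 + (-5 - 3)**2)*28 = -43/(-3 + (-8)**2)*28 = -43/(-3 + 64)*28 = -43/61*28 = -1204/61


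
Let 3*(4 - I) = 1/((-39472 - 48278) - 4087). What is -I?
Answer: -1102045/275511 ≈ -4.0000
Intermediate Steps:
I = 1102045/275511 (I = 4 - 1/(3*((-39472 - 48278) - 4087)) = 4 - 1/(3*(-87750 - 4087)) = 4 - 1/3/(-91837) = 4 - 1/3*(-1/91837) = 4 + 1/275511 = 1102045/275511 ≈ 4.0000)
-I = -1*1102045/275511 = -1102045/275511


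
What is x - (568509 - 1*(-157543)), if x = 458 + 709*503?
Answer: -368967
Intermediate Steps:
x = 357085 (x = 458 + 356627 = 357085)
x - (568509 - 1*(-157543)) = 357085 - (568509 - 1*(-157543)) = 357085 - (568509 + 157543) = 357085 - 1*726052 = 357085 - 726052 = -368967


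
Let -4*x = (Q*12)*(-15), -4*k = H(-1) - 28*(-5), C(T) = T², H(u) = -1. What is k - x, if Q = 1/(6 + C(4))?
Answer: -1619/44 ≈ -36.795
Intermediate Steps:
Q = 1/22 (Q = 1/(6 + 4²) = 1/(6 + 16) = 1/22 ≈ 0.045455)
k = -139/4 (k = -(-1 - 28*(-5))/4 = -(-1 + 140)/4 = -¼*139 = -139/4 ≈ -34.750)
x = 45/22 (x = -(1/22)*12*(-15)/4 = -3*(-15)/22 = -¼*(-90/11) = 45/22 ≈ 2.0455)
k - x = -139/4 - 1*45/22 = -139/4 - 45/22 = -1619/44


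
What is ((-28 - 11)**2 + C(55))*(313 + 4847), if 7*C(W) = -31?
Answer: 54778560/7 ≈ 7.8255e+6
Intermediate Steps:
C(W) = -31/7 (C(W) = (1/7)*(-31) = -31/7)
((-28 - 11)**2 + C(55))*(313 + 4847) = ((-28 - 11)**2 - 31/7)*(313 + 4847) = ((-39)**2 - 31/7)*5160 = (1521 - 31/7)*5160 = (10616/7)*5160 = 54778560/7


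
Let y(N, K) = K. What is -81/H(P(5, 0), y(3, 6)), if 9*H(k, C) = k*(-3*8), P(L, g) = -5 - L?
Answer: -243/80 ≈ -3.0375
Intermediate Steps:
H(k, C) = -8*k/3 (H(k, C) = (k*(-3*8))/9 = (k*(-24))/9 = (-24*k)/9 = -8*k/3)
-81/H(P(5, 0), y(3, 6)) = -81*(-3/(8*(-5 - 1*5))) = -81*(-3/(8*(-5 - 5))) = -81/((-8/3*(-10))) = -81/80/3 = -81*3/80 = -243/80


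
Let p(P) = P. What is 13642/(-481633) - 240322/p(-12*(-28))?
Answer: -57875794769/80914344 ≈ -715.27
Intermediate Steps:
13642/(-481633) - 240322/p(-12*(-28)) = 13642/(-481633) - 240322/((-12*(-28))) = 13642*(-1/481633) - 240322/336 = -13642/481633 - 240322*1/336 = -13642/481633 - 120161/168 = -57875794769/80914344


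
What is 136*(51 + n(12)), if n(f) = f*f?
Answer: 26520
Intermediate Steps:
n(f) = f**2
136*(51 + n(12)) = 136*(51 + 12**2) = 136*(51 + 144) = 136*195 = 26520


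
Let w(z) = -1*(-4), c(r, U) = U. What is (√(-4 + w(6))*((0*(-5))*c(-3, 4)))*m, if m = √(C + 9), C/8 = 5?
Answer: 0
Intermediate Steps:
C = 40 (C = 8*5 = 40)
w(z) = 4
m = 7 (m = √(40 + 9) = √49 = 7)
(√(-4 + w(6))*((0*(-5))*c(-3, 4)))*m = (√(-4 + 4)*((0*(-5))*4))*7 = (√0*(0*4))*7 = (0*0)*7 = 0*7 = 0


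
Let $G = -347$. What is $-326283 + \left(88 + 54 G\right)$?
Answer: $-344933$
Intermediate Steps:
$-326283 + \left(88 + 54 G\right) = -326283 + \left(88 + 54 \left(-347\right)\right) = -326283 + \left(88 - 18738\right) = -326283 - 18650 = -344933$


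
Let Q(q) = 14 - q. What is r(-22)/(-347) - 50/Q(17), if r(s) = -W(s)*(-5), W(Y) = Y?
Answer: 17680/1041 ≈ 16.984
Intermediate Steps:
r(s) = 5*s (r(s) = -s*(-5) = 5*s)
r(-22)/(-347) - 50/Q(17) = (5*(-22))/(-347) - 50/(14 - 1*17) = -110*(-1/347) - 50/(14 - 17) = 110/347 - 50/(-3) = 110/347 - 50*(-⅓) = 110/347 + 50/3 = 17680/1041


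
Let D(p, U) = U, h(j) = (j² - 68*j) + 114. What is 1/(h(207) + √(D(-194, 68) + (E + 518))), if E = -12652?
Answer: 9629/278156945 - I*√12066/834470835 ≈ 3.4617e-5 - 1.3163e-7*I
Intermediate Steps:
h(j) = 114 + j² - 68*j
1/(h(207) + √(D(-194, 68) + (E + 518))) = 1/((114 + 207² - 68*207) + √(68 + (-12652 + 518))) = 1/((114 + 42849 - 14076) + √(68 - 12134)) = 1/(28887 + √(-12066)) = 1/(28887 + I*√12066)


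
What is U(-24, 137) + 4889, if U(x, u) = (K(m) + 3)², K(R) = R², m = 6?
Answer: 6410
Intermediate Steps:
U(x, u) = 1521 (U(x, u) = (6² + 3)² = (36 + 3)² = 39² = 1521)
U(-24, 137) + 4889 = 1521 + 4889 = 6410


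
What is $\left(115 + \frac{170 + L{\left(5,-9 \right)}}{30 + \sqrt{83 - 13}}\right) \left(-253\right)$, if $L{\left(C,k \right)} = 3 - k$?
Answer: $- \frac{2553023}{83} + \frac{23023 \sqrt{70}}{415} \approx -30295.0$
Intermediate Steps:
$\left(115 + \frac{170 + L{\left(5,-9 \right)}}{30 + \sqrt{83 - 13}}\right) \left(-253\right) = \left(115 + \frac{170 + \left(3 - -9\right)}{30 + \sqrt{83 - 13}}\right) \left(-253\right) = \left(115 + \frac{170 + \left(3 + 9\right)}{30 + \sqrt{70}}\right) \left(-253\right) = \left(115 + \frac{170 + 12}{30 + \sqrt{70}}\right) \left(-253\right) = \left(115 + \frac{182}{30 + \sqrt{70}}\right) \left(-253\right) = -29095 - \frac{46046}{30 + \sqrt{70}}$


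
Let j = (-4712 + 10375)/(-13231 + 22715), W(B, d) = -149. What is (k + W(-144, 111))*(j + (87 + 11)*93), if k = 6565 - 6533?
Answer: -10113812163/9484 ≈ -1.0664e+6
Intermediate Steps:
j = 5663/9484 ≈ 0.59711
k = 32
(k + W(-144, 111))*(j + (87 + 11)*93) = (32 - 149)*(5663/9484 + (87 + 11)*93) = -117*(5663/9484 + 98*93) = -117*(5663/9484 + 9114) = -117*86442839/9484 = -10113812163/9484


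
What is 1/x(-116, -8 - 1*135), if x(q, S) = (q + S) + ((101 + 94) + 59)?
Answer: -1/5 ≈ -0.20000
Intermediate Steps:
x(q, S) = 254 + S + q (x(q, S) = (S + q) + (195 + 59) = (S + q) + 254 = 254 + S + q)
1/x(-116, -8 - 1*135) = 1/(254 + (-8 - 1*135) - 116) = 1/(254 + (-8 - 135) - 116) = 1/(254 - 143 - 116) = 1/(-5) = -1/5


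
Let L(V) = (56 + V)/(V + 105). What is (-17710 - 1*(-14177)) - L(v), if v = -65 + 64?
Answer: -367487/104 ≈ -3533.5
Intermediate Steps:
v = -1
L(V) = (56 + V)/(105 + V)
(-17710 - 1*(-14177)) - L(v) = (-17710 - 1*(-14177)) - (56 - 1)/(105 - 1) = (-17710 + 14177) - 55/104 = -3533 - 55/104 = -367487/104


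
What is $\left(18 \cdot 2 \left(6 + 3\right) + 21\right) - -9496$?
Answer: $9841$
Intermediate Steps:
$\left(18 \cdot 2 \left(6 + 3\right) + 21\right) - -9496 = \left(18 \cdot 2 \cdot 9 + 21\right) + 9496 = \left(18 \cdot 18 + 21\right) + 9496 = \left(324 + 21\right) + 9496 = 345 + 9496 = 9841$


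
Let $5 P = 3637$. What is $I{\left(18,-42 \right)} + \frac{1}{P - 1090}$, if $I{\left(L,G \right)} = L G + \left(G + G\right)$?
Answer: $- \frac{1522925}{1813} \approx -840.0$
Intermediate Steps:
$I{\left(L,G \right)} = 2 G + G L$ ($I{\left(L,G \right)} = G L + 2 G = 2 G + G L$)
$P = \frac{3637}{5}$ ($P = \frac{1}{5} \cdot 3637 = \frac{3637}{5} \approx 727.4$)
$I{\left(18,-42 \right)} + \frac{1}{P - 1090} = - 42 \left(2 + 18\right) + \frac{1}{\frac{3637}{5} - 1090} = \left(-42\right) 20 + \frac{1}{- \frac{1813}{5}} = -840 - \frac{5}{1813} = - \frac{1522925}{1813}$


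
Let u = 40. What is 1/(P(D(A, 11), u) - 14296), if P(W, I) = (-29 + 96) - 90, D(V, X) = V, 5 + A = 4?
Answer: -1/14319 ≈ -6.9837e-5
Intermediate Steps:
A = -1 (A = -5 + 4 = -1)
P(W, I) = -23 (P(W, I) = 67 - 90 = -23)
1/(P(D(A, 11), u) - 14296) = 1/(-23 - 14296) = 1/(-14319) = -1/14319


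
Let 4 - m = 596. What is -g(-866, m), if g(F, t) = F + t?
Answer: 1458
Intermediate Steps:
m = -592 (m = 4 - 1*596 = 4 - 596 = -592)
-g(-866, m) = -(-866 - 592) = -1*(-1458) = 1458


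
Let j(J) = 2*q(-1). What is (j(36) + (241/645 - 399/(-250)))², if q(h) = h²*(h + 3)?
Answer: 37064335441/1040062500 ≈ 35.637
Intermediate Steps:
q(h) = h²*(3 + h)
j(J) = 4 (j(J) = 2*((-1)²*(3 - 1)) = 2*(1*2) = 2*2 = 4)
(j(36) + (241/645 - 399/(-250)))² = (4 + (241/645 - 399/(-250)))² = (4 + (241*(1/645) - 399*(-1/250)))² = (4 + (241/645 + 399/250))² = (4 + 63521/32250)² = (192521/32250)² = 37064335441/1040062500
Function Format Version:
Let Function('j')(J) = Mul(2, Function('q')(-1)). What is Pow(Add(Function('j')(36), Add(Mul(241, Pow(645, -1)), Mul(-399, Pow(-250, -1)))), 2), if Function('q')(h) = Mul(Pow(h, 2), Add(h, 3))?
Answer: Rational(37064335441, 1040062500) ≈ 35.637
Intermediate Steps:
Function('q')(h) = Mul(Pow(h, 2), Add(3, h))
Function('j')(J) = 4 (Function('j')(J) = Mul(2, Mul(Pow(-1, 2), Add(3, -1))) = Mul(2, Mul(1, 2)) = Mul(2, 2) = 4)
Pow(Add(Function('j')(36), Add(Mul(241, Pow(645, -1)), Mul(-399, Pow(-250, -1)))), 2) = Pow(Add(4, Add(Mul(241, Pow(645, -1)), Mul(-399, Pow(-250, -1)))), 2) = Pow(Add(4, Add(Mul(241, Rational(1, 645)), Mul(-399, Rational(-1, 250)))), 2) = Pow(Add(4, Add(Rational(241, 645), Rational(399, 250))), 2) = Pow(Add(4, Rational(63521, 32250)), 2) = Pow(Rational(192521, 32250), 2) = Rational(37064335441, 1040062500)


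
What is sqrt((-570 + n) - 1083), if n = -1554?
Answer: I*sqrt(3207) ≈ 56.63*I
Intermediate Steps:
sqrt((-570 + n) - 1083) = sqrt((-570 - 1554) - 1083) = sqrt(-2124 - 1083) = sqrt(-3207) = I*sqrt(3207)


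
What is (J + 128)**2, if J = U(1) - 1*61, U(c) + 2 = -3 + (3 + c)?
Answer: 4356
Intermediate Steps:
U(c) = -2 + c (U(c) = -2 + (-3 + (3 + c)) = -2 + c)
J = -62 (J = (-2 + 1) - 1*61 = -1 - 61 = -62)
(J + 128)**2 = (-62 + 128)**2 = 66**2 = 4356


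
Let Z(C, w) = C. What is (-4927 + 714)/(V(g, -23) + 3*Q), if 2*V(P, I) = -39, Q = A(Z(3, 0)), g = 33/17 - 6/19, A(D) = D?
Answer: 8426/21 ≈ 401.24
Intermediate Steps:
g = 525/323 (g = 33*(1/17) - 6*1/19 = 33/17 - 6/19 = 525/323 ≈ 1.6254)
Q = 3
V(P, I) = -39/2 (V(P, I) = (½)*(-39) = -39/2)
(-4927 + 714)/(V(g, -23) + 3*Q) = (-4927 + 714)/(-39/2 + 3*3) = -4213/(-39/2 + 9) = -4213/(-21/2) = -4213*(-2/21) = 8426/21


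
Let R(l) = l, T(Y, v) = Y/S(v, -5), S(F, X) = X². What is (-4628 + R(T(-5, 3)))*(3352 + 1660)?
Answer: -115982692/5 ≈ -2.3197e+7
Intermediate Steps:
T(Y, v) = Y/25 (T(Y, v) = Y/((-5)²) = Y/25)
(-4628 + R(T(-5, 3)))*(3352 + 1660) = (-4628 + (1/25)*(-5))*(3352 + 1660) = (-4628 - ⅕)*5012 = -23141/5*5012 = -115982692/5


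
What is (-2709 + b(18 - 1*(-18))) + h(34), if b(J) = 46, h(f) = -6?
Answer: -2669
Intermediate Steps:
(-2709 + b(18 - 1*(-18))) + h(34) = (-2709 + 46) - 6 = -2663 - 6 = -2669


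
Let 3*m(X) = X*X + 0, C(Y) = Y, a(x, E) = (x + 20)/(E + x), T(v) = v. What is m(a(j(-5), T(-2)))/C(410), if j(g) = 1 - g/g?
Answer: 10/123 ≈ 0.081301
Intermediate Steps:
j(g) = 0 (j(g) = 1 - 1*1 = 1 - 1 = 0)
a(x, E) = (20 + x)/(E + x)
m(X) = X**2/3 (m(X) = (X*X + 0)/3 = (X**2 + 0)/3 = X**2/3)
m(a(j(-5), T(-2)))/C(410) = (((20 + 0)/(-2 + 0))**2/3)/410 = ((20/(-2))**2/3)*(1/410) = ((-1/2*20)**2/3)*(1/410) = ((1/3)*(-10)**2)*(1/410) = ((1/3)*100)*(1/410) = (100/3)*(1/410) = 10/123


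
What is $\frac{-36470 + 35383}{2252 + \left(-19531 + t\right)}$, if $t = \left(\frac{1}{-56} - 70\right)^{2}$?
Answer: $\frac{3408832}{38812703} \approx 0.087828$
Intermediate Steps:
$t = \frac{15374241}{3136}$ ($t = \left(- \frac{1}{56} - 70\right)^{2} = \left(- \frac{3921}{56}\right)^{2} = \frac{15374241}{3136} \approx 4902.5$)
$\frac{-36470 + 35383}{2252 + \left(-19531 + t\right)} = \frac{-36470 + 35383}{2252 + \left(-19531 + \frac{15374241}{3136}\right)} = - \frac{1087}{2252 - \frac{45874975}{3136}} = - \frac{1087}{- \frac{38812703}{3136}} = \left(-1087\right) \left(- \frac{3136}{38812703}\right) = \frac{3408832}{38812703}$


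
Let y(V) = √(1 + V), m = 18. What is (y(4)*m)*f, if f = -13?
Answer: -234*√5 ≈ -523.24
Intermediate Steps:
(y(4)*m)*f = (√(1 + 4)*18)*(-13) = (√5*18)*(-13) = (18*√5)*(-13) = -234*√5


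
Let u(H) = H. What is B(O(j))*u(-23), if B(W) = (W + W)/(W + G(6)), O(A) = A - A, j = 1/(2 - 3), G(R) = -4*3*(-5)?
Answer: 0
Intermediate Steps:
G(R) = 60 (G(R) = -12*(-5) = 60)
j = -1 (j = 1/(-1) = -1)
O(A) = 0
B(W) = 2*W/(60 + W) (B(W) = (W + W)/(W + 60) = (2*W)/(60 + W) = 2*W/(60 + W))
B(O(j))*u(-23) = (2*0/(60 + 0))*(-23) = (2*0/60)*(-23) = (2*0*(1/60))*(-23) = 0*(-23) = 0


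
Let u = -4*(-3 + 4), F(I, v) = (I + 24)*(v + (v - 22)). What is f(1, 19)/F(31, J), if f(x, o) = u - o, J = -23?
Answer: 23/3740 ≈ 0.0061497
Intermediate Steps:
F(I, v) = (-22 + 2*v)*(24 + I) (F(I, v) = (24 + I)*(v + (-22 + v)) = (24 + I)*(-22 + 2*v) = (-22 + 2*v)*(24 + I))
u = -4 (u = -4*1 = -4)
f(x, o) = -4 - o
f(1, 19)/F(31, J) = (-4 - 1*19)/(-528 - 22*31 + 48*(-23) + 2*31*(-23)) = (-4 - 19)/(-528 - 682 - 1104 - 1426) = -23/(-3740) = -23*(-1/3740) = 23/3740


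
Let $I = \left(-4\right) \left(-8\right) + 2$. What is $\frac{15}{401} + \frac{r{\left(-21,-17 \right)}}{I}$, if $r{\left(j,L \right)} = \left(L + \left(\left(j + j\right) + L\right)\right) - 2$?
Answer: $- \frac{15384}{6817} \approx -2.2567$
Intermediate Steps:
$I = 34$ ($I = 32 + 2 = 34$)
$r{\left(j,L \right)} = -2 + 2 L + 2 j$ ($r{\left(j,L \right)} = \left(L + \left(2 j + L\right)\right) - 2 = \left(L + \left(L + 2 j\right)\right) - 2 = \left(2 L + 2 j\right) - 2 = -2 + 2 L + 2 j$)
$\frac{15}{401} + \frac{r{\left(-21,-17 \right)}}{I} = \frac{15}{401} + \frac{-2 + 2 \left(-17\right) + 2 \left(-21\right)}{34} = 15 \cdot \frac{1}{401} + \left(-2 - 34 - 42\right) \frac{1}{34} = \frac{15}{401} - \frac{39}{17} = - \frac{15384}{6817}$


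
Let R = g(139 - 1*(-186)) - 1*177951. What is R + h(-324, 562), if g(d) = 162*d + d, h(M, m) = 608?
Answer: -124368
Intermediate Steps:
g(d) = 163*d
R = -124976 (R = 163*(139 - 1*(-186)) - 1*177951 = 163*(139 + 186) - 177951 = 163*325 - 177951 = 52975 - 177951 = -124976)
R + h(-324, 562) = -124976 + 608 = -124368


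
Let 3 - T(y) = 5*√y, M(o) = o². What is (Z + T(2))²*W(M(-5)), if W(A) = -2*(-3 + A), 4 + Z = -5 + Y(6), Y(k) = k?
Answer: -2200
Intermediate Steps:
T(y) = 3 - 5*√y
Z = -3 (Z = -4 + (-5 + 6) = -4 + 1 = -3)
W(A) = 6 - 2*A
(Z + T(2))²*W(M(-5)) = (-3 + (3 - 5*√2))²*(6 - 2*(-5)²) = (-5*√2)²*(6 - 2*25) = 50*(6 - 50) = 50*(-44) = -2200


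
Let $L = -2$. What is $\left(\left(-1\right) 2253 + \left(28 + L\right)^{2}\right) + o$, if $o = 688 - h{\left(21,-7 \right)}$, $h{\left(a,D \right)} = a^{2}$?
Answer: $-1330$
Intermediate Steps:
$o = 247$ ($o = 688 - 21^{2} = 688 - 441 = 247$)
$\left(\left(-1\right) 2253 + \left(28 + L\right)^{2}\right) + o = \left(\left(-1\right) 2253 + \left(28 - 2\right)^{2}\right) + 247 = \left(-2253 + 26^{2}\right) + 247 = \left(-2253 + 676\right) + 247 = -1577 + 247 = -1330$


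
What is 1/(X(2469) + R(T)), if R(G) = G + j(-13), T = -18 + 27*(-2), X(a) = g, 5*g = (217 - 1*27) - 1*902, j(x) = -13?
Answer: -5/1137 ≈ -0.0043975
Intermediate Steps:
g = -712/5 (g = ((217 - 1*27) - 1*902)/5 = ((217 - 27) - 902)/5 = (190 - 902)/5 = (⅕)*(-712) = -712/5 ≈ -142.40)
X(a) = -712/5
T = -72 (T = -18 - 54 = -72)
R(G) = -13 + G (R(G) = G - 13 = -13 + G)
1/(X(2469) + R(T)) = 1/(-712/5 + (-13 - 72)) = 1/(-712/5 - 85) = 1/(-1137/5) = -5/1137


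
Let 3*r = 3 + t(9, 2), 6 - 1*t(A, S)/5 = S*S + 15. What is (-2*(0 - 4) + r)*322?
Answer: -12236/3 ≈ -4078.7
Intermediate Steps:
t(A, S) = -45 - 5*S**2 (t(A, S) = 30 - 5*(S*S + 15) = 30 - 5*(S**2 + 15) = 30 - 5*(15 + S**2) = 30 + (-75 - 5*S**2) = -45 - 5*S**2)
r = -62/3 (r = (3 + (-45 - 5*2**2))/3 = (3 + (-45 - 5*4))/3 = (3 + (-45 - 20))/3 = (3 - 65)/3 = (1/3)*(-62) = -62/3 ≈ -20.667)
(-2*(0 - 4) + r)*322 = (-2*(0 - 4) - 62/3)*322 = (-2*(-4) - 62/3)*322 = (8 - 62/3)*322 = -38/3*322 = -12236/3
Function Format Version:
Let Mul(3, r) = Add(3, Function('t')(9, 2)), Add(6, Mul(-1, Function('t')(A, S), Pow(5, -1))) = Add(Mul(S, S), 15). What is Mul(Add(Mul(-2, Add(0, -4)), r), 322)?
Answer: Rational(-12236, 3) ≈ -4078.7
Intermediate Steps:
Function('t')(A, S) = Add(-45, Mul(-5, Pow(S, 2))) (Function('t')(A, S) = Add(30, Mul(-5, Add(Mul(S, S), 15))) = Add(30, Mul(-5, Add(Pow(S, 2), 15))) = Add(30, Mul(-5, Add(15, Pow(S, 2)))) = Add(30, Add(-75, Mul(-5, Pow(S, 2)))) = Add(-45, Mul(-5, Pow(S, 2))))
r = Rational(-62, 3) (r = Mul(Rational(1, 3), Add(3, Add(-45, Mul(-5, Pow(2, 2))))) = Mul(Rational(1, 3), Add(3, Add(-45, Mul(-5, 4)))) = Mul(Rational(1, 3), Add(3, Add(-45, -20))) = Mul(Rational(1, 3), Add(3, -65)) = Mul(Rational(1, 3), -62) = Rational(-62, 3) ≈ -20.667)
Mul(Add(Mul(-2, Add(0, -4)), r), 322) = Mul(Add(Mul(-2, Add(0, -4)), Rational(-62, 3)), 322) = Mul(Add(Mul(-2, -4), Rational(-62, 3)), 322) = Mul(Add(8, Rational(-62, 3)), 322) = Mul(Rational(-38, 3), 322) = Rational(-12236, 3)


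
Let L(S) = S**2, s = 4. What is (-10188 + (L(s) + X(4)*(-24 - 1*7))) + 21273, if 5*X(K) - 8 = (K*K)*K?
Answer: 53273/5 ≈ 10655.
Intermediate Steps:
X(K) = 8/5 + K**3/5 (X(K) = 8/5 + ((K*K)*K)/5 = 8/5 + (K**2*K)/5 = 8/5 + K**3/5)
(-10188 + (L(s) + X(4)*(-24 - 1*7))) + 21273 = (-10188 + (4**2 + (8/5 + (1/5)*4**3)*(-24 - 1*7))) + 21273 = (-10188 + (16 + (8/5 + (1/5)*64)*(-24 - 7))) + 21273 = (-10188 + (16 + (8/5 + 64/5)*(-31))) + 21273 = (-10188 + (16 + (72/5)*(-31))) + 21273 = (-10188 + (16 - 2232/5)) + 21273 = (-10188 - 2152/5) + 21273 = -53092/5 + 21273 = 53273/5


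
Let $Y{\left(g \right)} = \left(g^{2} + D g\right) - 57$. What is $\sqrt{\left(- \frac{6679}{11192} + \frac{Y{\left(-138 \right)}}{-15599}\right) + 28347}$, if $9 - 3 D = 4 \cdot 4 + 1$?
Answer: $\frac{\sqrt{215987132212569305790}}{87292004} \approx 168.36$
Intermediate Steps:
$D = - \frac{8}{3}$ ($D = 3 - \frac{4 \cdot 4 + 1}{3} = 3 - \frac{16 + 1}{3} = 3 - \frac{17}{3} = - \frac{8}{3} \approx -2.6667$)
$Y{\left(g \right)} = -57 + g^{2} - \frac{8 g}{3}$ ($Y{\left(g \right)} = \left(g^{2} - \frac{8 g}{3}\right) - 57 = -57 + g^{2} - \frac{8 g}{3}$)
$\sqrt{\left(- \frac{6679}{11192} + \frac{Y{\left(-138 \right)}}{-15599}\right) + 28347} = \sqrt{\left(- \frac{6679}{11192} + \frac{-57 + \left(-138\right)^{2} - -368}{-15599}\right) + 28347} = \sqrt{\left(\left(-6679\right) \frac{1}{11192} + \left(-57 + 19044 + 368\right) \left(- \frac{1}{15599}\right)\right) + 28347} = \sqrt{\left(- \frac{6679}{11192} + 19355 \left(- \frac{1}{15599}\right)\right) + 28347} = \sqrt{\left(- \frac{6679}{11192} - \frac{19355}{15599}\right) + 28347} = \sqrt{- \frac{320806881}{174584008} + 28347} = \sqrt{\frac{4948612067895}{174584008}} = \frac{\sqrt{215987132212569305790}}{87292004}$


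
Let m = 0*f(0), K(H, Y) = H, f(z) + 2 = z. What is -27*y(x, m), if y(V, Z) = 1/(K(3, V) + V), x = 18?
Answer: -9/7 ≈ -1.2857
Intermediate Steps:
f(z) = -2 + z
m = 0 (m = 0*(-2 + 0) = 0*(-2) = 0)
y(V, Z) = 1/(3 + V)
-27*y(x, m) = -27/(3 + 18) = -27/21 = -27*1/21 = -9/7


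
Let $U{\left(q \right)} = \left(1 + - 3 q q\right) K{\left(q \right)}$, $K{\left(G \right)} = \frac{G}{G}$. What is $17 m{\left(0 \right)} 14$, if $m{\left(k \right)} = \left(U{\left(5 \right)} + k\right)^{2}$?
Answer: $1303288$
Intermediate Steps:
$K{\left(G \right)} = 1$
$U{\left(q \right)} = 1 - 3 q^{2}$ ($U{\left(q \right)} = \left(1 + - 3 q q\right) 1 = \left(1 - 3 q^{2}\right) 1 = 1 - 3 q^{2}$)
$m{\left(k \right)} = \left(-74 + k\right)^{2}$ ($m{\left(k \right)} = \left(\left(1 - 3 \cdot 5^{2}\right) + k\right)^{2} = \left(\left(1 - 75\right) + k\right)^{2} = \left(-74 + k\right)^{2}$)
$17 m{\left(0 \right)} 14 = 17 \left(-74 + 0\right)^{2} \cdot 14 = 17 \left(-74\right)^{2} \cdot 14 = 17 \cdot 5476 \cdot 14 = 93092 \cdot 14 = 1303288$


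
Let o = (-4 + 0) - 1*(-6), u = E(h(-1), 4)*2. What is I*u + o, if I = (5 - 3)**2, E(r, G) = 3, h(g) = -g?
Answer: 26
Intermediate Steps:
I = 4 (I = 2**2 = 4)
u = 6 (u = 3*2 = 6)
o = 2 (o = -4 + 6 = 2)
I*u + o = 4*6 + 2 = 24 + 2 = 26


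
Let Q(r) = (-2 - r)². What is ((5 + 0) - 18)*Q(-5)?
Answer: -117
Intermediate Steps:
((5 + 0) - 18)*Q(-5) = ((5 + 0) - 18)*(2 - 5)² = (5 - 18)*(-3)² = -13*9 = -117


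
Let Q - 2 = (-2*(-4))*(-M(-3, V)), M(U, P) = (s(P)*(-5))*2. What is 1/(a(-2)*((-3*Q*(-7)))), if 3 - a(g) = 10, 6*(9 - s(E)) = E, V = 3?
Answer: -1/100254 ≈ -9.9747e-6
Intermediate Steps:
s(E) = 9 - E/6
M(U, P) = -90 + 5*P/3 (M(U, P) = ((9 - P/6)*(-5))*2 = (-45 + 5*P/6)*2 = -90 + 5*P/3)
a(g) = -7 (a(g) = 3 - 1*10 = 3 - 10 = -7)
Q = 682 (Q = 2 + (-2*(-4))*(-(-90 + (5/3)*3)) = 2 + 8*(-(-90 + 5)) = 2 + 8*(-1*(-85)) = 2 + 8*85 = 2 + 680 = 682)
1/(a(-2)*((-3*Q*(-7)))) = 1/((-7)*((-3*682*(-7)))) = -1/(7*((-2046*(-7)))) = -1/7/14322 = -1/7*1/14322 = -1/100254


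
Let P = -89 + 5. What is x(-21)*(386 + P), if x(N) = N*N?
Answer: 133182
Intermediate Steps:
P = -84
x(N) = N²
x(-21)*(386 + P) = (-21)²*(386 - 84) = 441*302 = 133182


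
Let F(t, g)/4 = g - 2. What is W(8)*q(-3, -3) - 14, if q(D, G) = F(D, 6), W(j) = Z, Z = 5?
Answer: 66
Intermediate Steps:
F(t, g) = -8 + 4*g (F(t, g) = 4*(g - 2) = 4*(-2 + g) = -8 + 4*g)
W(j) = 5
q(D, G) = 16 (q(D, G) = -8 + 4*6 = -8 + 24 = 16)
W(8)*q(-3, -3) - 14 = 5*16 - 14 = 80 - 14 = 66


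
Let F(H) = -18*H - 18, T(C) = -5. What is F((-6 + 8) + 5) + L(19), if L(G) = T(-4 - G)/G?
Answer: -2741/19 ≈ -144.26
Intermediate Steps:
F(H) = -18 - 18*H
L(G) = -5/G
F((-6 + 8) + 5) + L(19) = (-18 - 18*((-6 + 8) + 5)) - 5/19 = (-18 - 18*(2 + 5)) - 5*1/19 = (-18 - 18*7) - 5/19 = (-18 - 126) - 5/19 = -144 - 5/19 = -2741/19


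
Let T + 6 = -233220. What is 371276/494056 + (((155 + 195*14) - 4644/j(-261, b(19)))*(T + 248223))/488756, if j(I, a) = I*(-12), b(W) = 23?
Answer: 19526492451079/218834756117 ≈ 89.229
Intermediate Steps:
j(I, a) = -12*I
T = -233226 (T = -6 - 233220 = -233226)
371276/494056 + (((155 + 195*14) - 4644/j(-261, b(19)))*(T + 248223))/488756 = 371276/494056 + (((155 + 195*14) - 4644/((-12*(-261))))*(-233226 + 248223))/488756 = 371276*(1/494056) + (((155 + 2730) - 4644/3132)*14997)*(1/488756) = 92819/123514 + ((2885 - 4644*1/3132)*14997)*(1/488756) = 92819/123514 + ((2885 - 43/29)*14997)*(1/488756) = 92819/123514 + ((83622/29)*14997)*(1/488756) = 92819/123514 + (1254079134/29)*(1/488756) = 92819/123514 + 627039567/7086962 = 19526492451079/218834756117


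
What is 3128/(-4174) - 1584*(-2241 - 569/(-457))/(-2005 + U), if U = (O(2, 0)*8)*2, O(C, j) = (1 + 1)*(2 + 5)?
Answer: -260384019164/130664983 ≈ -1992.8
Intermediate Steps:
O(C, j) = 14 (O(C, j) = 2*7 = 14)
U = 224 (U = (14*8)*2 = 112*2 = 224)
3128/(-4174) - 1584*(-2241 - 569/(-457))/(-2005 + U) = 3128/(-4174) - 1584*(-2241 - 569/(-457))/(-2005 + 224) = 3128*(-1/4174) - 1584/((-1781/(-2241 - 569*(-1/457)))) = -1564/2087 - 1584/((-1781/(-2241 + 569/457))) = -1564/2087 - 1584/((-1781/(-1023568/457))) = -1564/2087 - 1584/((-1781*(-457/1023568))) = -1564/2087 - 1584/62609/78736 = -1564/2087 - 1584*78736/62609 = -1564/2087 - 124717824/62609 = -260384019164/130664983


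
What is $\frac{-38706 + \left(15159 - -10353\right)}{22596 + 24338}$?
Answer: $- \frac{6597}{23467} \approx -0.28112$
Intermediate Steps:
$\frac{-38706 + \left(15159 - -10353\right)}{22596 + 24338} = \frac{-38706 + \left(15159 + 10353\right)}{46934} = \left(-38706 + 25512\right) \frac{1}{46934} = \left(-13194\right) \frac{1}{46934} = - \frac{6597}{23467}$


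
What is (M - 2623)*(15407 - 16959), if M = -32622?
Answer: 54700240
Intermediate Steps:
(M - 2623)*(15407 - 16959) = (-32622 - 2623)*(15407 - 16959) = -35245*(-1552) = 54700240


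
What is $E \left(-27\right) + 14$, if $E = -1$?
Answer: $41$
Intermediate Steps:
$E \left(-27\right) + 14 = \left(-1\right) \left(-27\right) + 14 = 27 + 14 = 41$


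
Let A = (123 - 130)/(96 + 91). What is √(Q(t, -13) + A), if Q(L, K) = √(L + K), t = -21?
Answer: √(-1309 + 34969*I*√34)/187 ≈ 1.702 + 1.713*I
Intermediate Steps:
Q(L, K) = √(K + L)
A = -7/187 ≈ -0.037433
√(Q(t, -13) + A) = √(√(-13 - 21) - 7/187) = √(√(-34) - 7/187) = √(I*√34 - 7/187) = √(-7/187 + I*√34)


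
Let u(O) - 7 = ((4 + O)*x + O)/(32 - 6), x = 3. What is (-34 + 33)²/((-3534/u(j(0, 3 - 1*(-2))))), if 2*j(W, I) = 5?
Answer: -17/7657 ≈ -0.0022202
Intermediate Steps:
j(W, I) = 5/2 (j(W, I) = (½)*5 = 5/2)
u(O) = 97/13 + 2*O/13 (u(O) = 7 + ((4 + O)*3 + O)/(32 - 6) = 7 + ((12 + 3*O) + O)/26 = 7 + (12 + 4*O)*(1/26) = 7 + (6/13 + 2*O/13) = 97/13 + 2*O/13)
(-34 + 33)²/((-3534/u(j(0, 3 - 1*(-2))))) = (-34 + 33)²/((-3534/(97/13 + (2/13)*(5/2)))) = (-1)²/((-3534/(97/13 + 5/13))) = 1/(-3534/102/13) = 1/(-3534*13/102) = 1/(-7657/17) = 1*(-17/7657) = -17/7657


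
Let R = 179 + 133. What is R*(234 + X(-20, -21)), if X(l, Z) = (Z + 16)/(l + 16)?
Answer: 73398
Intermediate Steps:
R = 312
X(l, Z) = (16 + Z)/(16 + l)
R*(234 + X(-20, -21)) = 312*(234 + (16 - 21)/(16 - 20)) = 312*(234 - 5/(-4)) = 312*(234 - ¼*(-5)) = 312*(234 + 5/4) = 312*(941/4) = 73398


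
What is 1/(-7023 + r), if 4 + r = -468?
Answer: -1/7495 ≈ -0.00013342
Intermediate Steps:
r = -472 (r = -4 - 468 = -472)
1/(-7023 + r) = 1/(-7023 - 472) = 1/(-7495) = -1/7495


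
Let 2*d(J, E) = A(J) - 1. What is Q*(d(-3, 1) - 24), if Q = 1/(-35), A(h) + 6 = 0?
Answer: 11/14 ≈ 0.78571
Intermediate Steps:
A(h) = -6 (A(h) = -6 + 0 = -6)
d(J, E) = -7/2 (d(J, E) = (-6 - 1)/2 = (½)*(-7) = -7/2)
Q = -1/35 ≈ -0.028571
Q*(d(-3, 1) - 24) = -(-7/2 - 24)/35 = -1/35*(-55/2) = 11/14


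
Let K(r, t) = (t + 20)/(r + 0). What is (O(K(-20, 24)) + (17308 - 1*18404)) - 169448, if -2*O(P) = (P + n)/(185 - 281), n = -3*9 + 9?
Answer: -163722341/960 ≈ -1.7054e+5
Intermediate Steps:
K(r, t) = (20 + t)/r
n = -18 (n = -27 + 9 = -18)
O(P) = -3/32 + P/192 (O(P) = -(P - 18)/(2*(185 - 281)) = -(-18 + P)/(2*(-96)) = -(-18 + P)*(-1)/(2*96) = -(3/16 - P/96)/2 = -3/32 + P/192)
(O(K(-20, 24)) + (17308 - 1*18404)) - 169448 = ((-3/32 + ((20 + 24)/(-20))/192) + (17308 - 1*18404)) - 169448 = ((-3/32 + (-1/20*44)/192) + (17308 - 18404)) - 169448 = ((-3/32 + (1/192)*(-11/5)) - 1096) - 169448 = ((-3/32 - 11/960) - 1096) - 169448 = (-101/960 - 1096) - 169448 = -1052261/960 - 169448 = -163722341/960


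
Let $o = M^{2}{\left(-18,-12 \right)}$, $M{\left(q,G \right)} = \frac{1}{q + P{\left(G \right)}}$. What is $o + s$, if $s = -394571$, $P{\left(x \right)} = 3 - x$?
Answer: $- \frac{3551138}{9} \approx -3.9457 \cdot 10^{5}$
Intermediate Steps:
$M{\left(q,G \right)} = \frac{1}{3 + q - G}$ ($M{\left(q,G \right)} = \frac{1}{q - \left(-3 + G\right)} = \frac{1}{3 + q - G}$)
$o = \frac{1}{9}$ ($o = \left(\frac{1}{3 - 18 - -12}\right)^{2} = \left(\frac{1}{3 - 18 + 12}\right)^{2} = \left(\frac{1}{-3}\right)^{2} = \left(- \frac{1}{3}\right)^{2} = \frac{1}{9} \approx 0.11111$)
$o + s = \frac{1}{9} - 394571 = - \frac{3551138}{9}$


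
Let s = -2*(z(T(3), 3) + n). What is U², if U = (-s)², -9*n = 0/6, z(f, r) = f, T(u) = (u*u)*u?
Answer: 8503056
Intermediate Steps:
T(u) = u³ (T(u) = u²*u = u³)
n = 0 (n = -0/6 = -⅑*0 = 0)
s = -54 (s = -2*(3³ + 0) = -2*(27 + 0) = -2*27 = -54)
U = 2916 (U = (-1*(-54))² = 54² = 2916)
U² = 2916² = 8503056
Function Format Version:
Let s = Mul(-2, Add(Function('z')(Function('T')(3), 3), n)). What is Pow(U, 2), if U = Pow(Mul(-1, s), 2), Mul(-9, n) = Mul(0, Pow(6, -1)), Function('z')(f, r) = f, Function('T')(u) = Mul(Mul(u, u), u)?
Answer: 8503056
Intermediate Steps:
Function('T')(u) = Pow(u, 3) (Function('T')(u) = Mul(Pow(u, 2), u) = Pow(u, 3))
n = 0 (n = Mul(Rational(-1, 9), Mul(0, Pow(6, -1))) = Mul(Rational(-1, 9), Mul(0, Rational(1, 6))) = Mul(Rational(-1, 9), 0) = 0)
s = -54 (s = Mul(-2, Add(Pow(3, 3), 0)) = Mul(-2, Add(27, 0)) = Mul(-2, 27) = -54)
U = 2916 (U = Pow(Mul(-1, -54), 2) = Pow(54, 2) = 2916)
Pow(U, 2) = Pow(2916, 2) = 8503056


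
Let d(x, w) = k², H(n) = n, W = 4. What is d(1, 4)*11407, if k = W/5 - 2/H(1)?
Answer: 410652/25 ≈ 16426.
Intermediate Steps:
k = -6/5 (k = 4/5 - 2/1 = 4*(⅕) - 2*1 = ⅘ - 2 = -6/5 ≈ -1.2000)
d(x, w) = 36/25 (d(x, w) = (-6/5)² = 36/25)
d(1, 4)*11407 = (36/25)*11407 = 410652/25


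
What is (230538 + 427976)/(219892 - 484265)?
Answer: -658514/264373 ≈ -2.4909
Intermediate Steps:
(230538 + 427976)/(219892 - 484265) = 658514/(-264373) = 658514*(-1/264373) = -658514/264373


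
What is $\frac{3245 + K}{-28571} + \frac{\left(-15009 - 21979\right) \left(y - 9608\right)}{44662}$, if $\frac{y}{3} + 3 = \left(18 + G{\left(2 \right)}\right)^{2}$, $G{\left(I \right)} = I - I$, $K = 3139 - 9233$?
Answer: $\frac{4568013100749}{638019001} \approx 7159.7$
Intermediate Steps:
$K = -6094$ ($K = 3139 - 9233 = -6094$)
$G{\left(I \right)} = 0$
$y = 963$ ($y = -9 + 3 \left(18 + 0\right)^{2} = -9 + 3 \cdot 18^{2} = -9 + 3 \cdot 324 = -9 + 972 = 963$)
$\frac{3245 + K}{-28571} + \frac{\left(-15009 - 21979\right) \left(y - 9608\right)}{44662} = \frac{3245 - 6094}{-28571} + \frac{\left(-15009 - 21979\right) \left(963 - 9608\right)}{44662} = \left(-2849\right) \left(- \frac{1}{28571}\right) + \left(-36988\right) \left(-8645\right) \frac{1}{44662} = \frac{2849}{28571} + 319761260 \cdot \frac{1}{44662} = \frac{2849}{28571} + \frac{159880630}{22331} = \frac{4568013100749}{638019001}$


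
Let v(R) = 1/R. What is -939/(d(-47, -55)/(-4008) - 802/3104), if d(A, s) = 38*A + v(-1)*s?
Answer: -243373776/44971 ≈ -5411.8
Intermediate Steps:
d(A, s) = -s + 38*A (d(A, s) = 38*A + s/(-1) = 38*A - s = -s + 38*A)
-939/(d(-47, -55)/(-4008) - 802/3104) = -939/((-1*(-55) + 38*(-47))/(-4008) - 802/3104) = -939/((55 - 1786)*(-1/4008) - 802*1/3104) = -939/(-1731*(-1/4008) - 401/1552) = -939/(577/1336 - 401/1552) = -939/44971/259184 = -939*259184/44971 = -243373776/44971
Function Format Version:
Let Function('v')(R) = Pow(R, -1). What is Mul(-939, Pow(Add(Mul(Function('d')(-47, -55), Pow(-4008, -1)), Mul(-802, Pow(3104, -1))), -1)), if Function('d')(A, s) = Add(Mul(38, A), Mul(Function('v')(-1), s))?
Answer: Rational(-243373776, 44971) ≈ -5411.8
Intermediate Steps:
Function('d')(A, s) = Add(Mul(-1, s), Mul(38, A)) (Function('d')(A, s) = Add(Mul(38, A), Mul(Pow(-1, -1), s)) = Add(Mul(38, A), Mul(-1, s)) = Add(Mul(-1, s), Mul(38, A)))
Mul(-939, Pow(Add(Mul(Function('d')(-47, -55), Pow(-4008, -1)), Mul(-802, Pow(3104, -1))), -1)) = Mul(-939, Pow(Add(Mul(Add(Mul(-1, -55), Mul(38, -47)), Pow(-4008, -1)), Mul(-802, Pow(3104, -1))), -1)) = Mul(-939, Pow(Add(Mul(Add(55, -1786), Rational(-1, 4008)), Mul(-802, Rational(1, 3104))), -1)) = Mul(-939, Pow(Add(Mul(-1731, Rational(-1, 4008)), Rational(-401, 1552)), -1)) = Mul(-939, Pow(Add(Rational(577, 1336), Rational(-401, 1552)), -1)) = Mul(-939, Pow(Rational(44971, 259184), -1)) = Mul(-939, Rational(259184, 44971)) = Rational(-243373776, 44971)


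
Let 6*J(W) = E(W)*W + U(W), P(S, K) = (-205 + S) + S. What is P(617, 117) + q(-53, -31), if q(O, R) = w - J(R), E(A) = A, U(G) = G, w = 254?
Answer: 1128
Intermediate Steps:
P(S, K) = -205 + 2*S
J(W) = W/6 + W²/6 (J(W) = (W*W + W)/6 = (W² + W)/6 = (W + W²)/6 = W/6 + W²/6)
q(O, R) = 254 - R*(1 + R)/6
P(617, 117) + q(-53, -31) = (-205 + 2*617) + (254 - ⅙*(-31) - ⅙*(-31)²) = (-205 + 1234) + (254 + 31/6 - ⅙*961) = 1029 + (254 + 31/6 - 961/6) = 1029 + 99 = 1128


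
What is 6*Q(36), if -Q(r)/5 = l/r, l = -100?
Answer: 250/3 ≈ 83.333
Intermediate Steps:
Q(r) = 500/r (Q(r) = -(-500)/r = 500/r)
6*Q(36) = 6*(500/36) = 6*(500*(1/36)) = 6*(125/9) = 250/3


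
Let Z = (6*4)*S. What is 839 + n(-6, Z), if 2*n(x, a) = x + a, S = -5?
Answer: 776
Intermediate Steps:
Z = -120 (Z = (6*4)*(-5) = 24*(-5) = -120)
n(x, a) = a/2 + x/2 (n(x, a) = (x + a)/2 = (a + x)/2 = a/2 + x/2)
839 + n(-6, Z) = 839 + ((½)*(-120) + (½)*(-6)) = 839 + (-60 - 3) = 839 - 63 = 776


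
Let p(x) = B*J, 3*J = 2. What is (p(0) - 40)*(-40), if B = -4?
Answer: 5120/3 ≈ 1706.7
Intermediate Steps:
J = 2/3 (J = (1/3)*2 = 2/3 ≈ 0.66667)
p(x) = -8/3 (p(x) = -4*2/3 = -8/3)
(p(0) - 40)*(-40) = (-8/3 - 40)*(-40) = -128/3*(-40) = 5120/3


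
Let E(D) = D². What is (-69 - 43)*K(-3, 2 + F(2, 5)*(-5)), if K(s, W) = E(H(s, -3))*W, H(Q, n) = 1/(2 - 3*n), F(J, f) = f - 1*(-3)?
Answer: 4256/121 ≈ 35.174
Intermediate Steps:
F(J, f) = 3 + f (F(J, f) = f + 3 = 3 + f)
K(s, W) = W/121 (K(s, W) = (-1/(-2 + 3*(-3)))²*W = (-1/(-2 - 9))²*W = (-1/(-11))²*W = (-1*(-1/11))²*W = (1/11)²*W = W/121)
(-69 - 43)*K(-3, 2 + F(2, 5)*(-5)) = (-69 - 43)*((2 + (3 + 5)*(-5))/121) = -112*(2 + 8*(-5))/121 = -112*(2 - 40)/121 = -112*(-38)/121 = -112*(-38/121) = 4256/121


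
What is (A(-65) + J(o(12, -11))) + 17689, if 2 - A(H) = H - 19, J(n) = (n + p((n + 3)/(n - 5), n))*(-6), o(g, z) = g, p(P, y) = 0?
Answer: 17703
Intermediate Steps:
J(n) = -6*n (J(n) = (n + 0)*(-6) = n*(-6) = -6*n)
A(H) = 21 - H (A(H) = 2 - (H - 19) = 2 - (-19 + H) = 2 + (19 - H) = 21 - H)
(A(-65) + J(o(12, -11))) + 17689 = ((21 - 1*(-65)) - 6*12) + 17689 = ((21 + 65) - 72) + 17689 = (86 - 72) + 17689 = 14 + 17689 = 17703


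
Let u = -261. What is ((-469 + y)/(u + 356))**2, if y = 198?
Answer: 73441/9025 ≈ 8.1375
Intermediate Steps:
((-469 + y)/(u + 356))**2 = ((-469 + 198)/(-261 + 356))**2 = (-271/95)**2 = 73441/9025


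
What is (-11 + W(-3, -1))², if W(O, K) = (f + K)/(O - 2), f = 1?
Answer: 121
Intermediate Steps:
W(O, K) = (1 + K)/(-2 + O) (W(O, K) = (1 + K)/(O - 2) = (1 + K)/(-2 + O))
(-11 + W(-3, -1))² = (-11 + (1 - 1)/(-2 - 3))² = (-11 + 0/(-5))² = (-11 - ⅕*0)² = (-11 + 0)² = (-11)² = 121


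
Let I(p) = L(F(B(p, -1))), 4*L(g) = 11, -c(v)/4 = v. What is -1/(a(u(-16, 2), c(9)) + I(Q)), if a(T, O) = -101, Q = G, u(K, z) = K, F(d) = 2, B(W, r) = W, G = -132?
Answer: 4/393 ≈ 0.010178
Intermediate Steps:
c(v) = -4*v
Q = -132
L(g) = 11/4 (L(g) = (1/4)*11 = 11/4)
I(p) = 11/4
-1/(a(u(-16, 2), c(9)) + I(Q)) = -1/(-101 + 11/4) = -1/(-393/4) = -1*(-4/393) = 4/393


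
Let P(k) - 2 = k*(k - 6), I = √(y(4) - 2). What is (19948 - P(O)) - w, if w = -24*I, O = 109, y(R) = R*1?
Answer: 8719 + 24*√2 ≈ 8752.9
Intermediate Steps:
y(R) = R
I = √2 (I = √(4 - 2) = √2 ≈ 1.4142)
P(k) = 2 + k*(-6 + k) (P(k) = 2 + k*(k - 6) = 2 + k*(-6 + k))
w = -24*√2 ≈ -33.941
(19948 - P(O)) - w = (19948 - (2 + 109² - 6*109)) - (-24)*√2 = (19948 - (2 + 11881 - 654)) + 24*√2 = (19948 - 1*11229) + 24*√2 = (19948 - 11229) + 24*√2 = 8719 + 24*√2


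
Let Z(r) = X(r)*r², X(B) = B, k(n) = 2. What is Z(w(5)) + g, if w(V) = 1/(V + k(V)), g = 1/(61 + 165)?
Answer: 569/77518 ≈ 0.0073402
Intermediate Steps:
g = 1/226 ≈ 0.0044248
w(V) = 1/(2 + V) (w(V) = 1/(V + 2) = 1/(2 + V))
Z(r) = r³ (Z(r) = r*r² = r³)
Z(w(5)) + g = (1/(2 + 5))³ + 1/226 = (1/7)³ + 1/226 = (⅐)³ + 1/226 = 1/343 + 1/226 = 569/77518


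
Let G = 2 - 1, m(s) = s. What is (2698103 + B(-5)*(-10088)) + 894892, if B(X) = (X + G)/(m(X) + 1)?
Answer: 3582907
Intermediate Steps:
G = 1
B(X) = 1 (B(X) = (X + 1)/(X + 1) = (1 + X)/(1 + X) = 1)
(2698103 + B(-5)*(-10088)) + 894892 = (2698103 + 1*(-10088)) + 894892 = (2698103 - 10088) + 894892 = 2688015 + 894892 = 3582907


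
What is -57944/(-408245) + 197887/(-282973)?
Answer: -64389790803/115522312385 ≈ -0.55738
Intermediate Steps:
-57944/(-408245) + 197887/(-282973) = -57944*(-1/408245) + 197887*(-1/282973) = 57944/408245 - 197887/282973 = -64389790803/115522312385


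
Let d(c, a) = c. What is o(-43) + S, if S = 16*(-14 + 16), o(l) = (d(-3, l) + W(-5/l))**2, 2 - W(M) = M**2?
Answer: 112913508/3418801 ≈ 33.027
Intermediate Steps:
W(M) = 2 - M**2
o(l) = (-1 - 25/l**2)**2 (o(l) = (-3 + (2 - (-5/l)**2))**2 = (-3 + (2 - 25/l**2))**2 = (-1 - 25/l**2)**2)
S = 32 (S = 16*2 = 32)
o(-43) + S = (25 + (-43)**2)**2/(-43)**4 + 32 = (25 + 1849)**2/3418801 + 32 = (1/3418801)*1874**2 + 32 = (1/3418801)*3511876 + 32 = 3511876/3418801 + 32 = 112913508/3418801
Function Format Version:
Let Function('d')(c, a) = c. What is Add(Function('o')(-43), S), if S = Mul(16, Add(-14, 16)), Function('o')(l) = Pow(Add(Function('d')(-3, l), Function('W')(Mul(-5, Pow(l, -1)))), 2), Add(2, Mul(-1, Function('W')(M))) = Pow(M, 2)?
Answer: Rational(112913508, 3418801) ≈ 33.027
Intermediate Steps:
Function('W')(M) = Add(2, Mul(-1, Pow(M, 2)))
Function('o')(l) = Pow(Add(-1, Mul(-25, Pow(l, -2))), 2) (Function('o')(l) = Pow(Add(-3, Add(2, Mul(-1, Pow(Mul(-5, Pow(l, -1)), 2)))), 2) = Pow(Add(-3, Add(2, Mul(-1, Mul(25, Pow(l, -2))))), 2) = Pow(Add(-3, Add(2, Mul(-25, Pow(l, -2)))), 2) = Pow(Add(-1, Mul(-25, Pow(l, -2))), 2))
S = 32 (S = Mul(16, 2) = 32)
Add(Function('o')(-43), S) = Add(Mul(Pow(-43, -4), Pow(Add(25, Pow(-43, 2)), 2)), 32) = Add(Mul(Rational(1, 3418801), Pow(Add(25, 1849), 2)), 32) = Add(Mul(Rational(1, 3418801), Pow(1874, 2)), 32) = Add(Mul(Rational(1, 3418801), 3511876), 32) = Add(Rational(3511876, 3418801), 32) = Rational(112913508, 3418801)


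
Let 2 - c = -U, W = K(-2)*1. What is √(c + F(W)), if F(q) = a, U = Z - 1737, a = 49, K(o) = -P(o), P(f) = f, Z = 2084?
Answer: √398 ≈ 19.950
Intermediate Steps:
K(o) = -o
W = 2 (W = -1*(-2)*1 = 2*1 = 2)
U = 347 (U = 2084 - 1737 = 347)
F(q) = 49
c = 349 (c = 2 - (-1)*347 = 2 - 1*(-347) = 2 + 347 = 349)
√(c + F(W)) = √(349 + 49) = √398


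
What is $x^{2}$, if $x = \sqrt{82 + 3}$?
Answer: $85$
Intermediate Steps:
$x = \sqrt{85} \approx 9.2195$
$x^{2} = \left(\sqrt{85}\right)^{2} = 85$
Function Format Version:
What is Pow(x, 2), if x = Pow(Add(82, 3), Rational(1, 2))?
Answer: 85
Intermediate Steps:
x = Pow(85, Rational(1, 2)) ≈ 9.2195
Pow(x, 2) = Pow(Pow(85, Rational(1, 2)), 2) = 85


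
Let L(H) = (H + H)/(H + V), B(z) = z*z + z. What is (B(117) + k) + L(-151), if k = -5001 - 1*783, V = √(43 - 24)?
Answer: 91401403/11391 + 151*√19/11391 ≈ 8024.1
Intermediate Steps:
V = √19 ≈ 4.3589
B(z) = z + z² (B(z) = z² + z = z + z²)
k = -5784 (k = -5001 - 783 = -5784)
L(H) = 2*H/(H + √19) (L(H) = (H + H)/(H + √19) = (2*H)/(H + √19) = 2*H/(H + √19))
(B(117) + k) + L(-151) = (117*(1 + 117) - 5784) + 2*(-151)/(-151 + √19) = (117*118 - 5784) - 302/(-151 + √19) = (13806 - 5784) - 302/(-151 + √19) = 8022 - 302/(-151 + √19)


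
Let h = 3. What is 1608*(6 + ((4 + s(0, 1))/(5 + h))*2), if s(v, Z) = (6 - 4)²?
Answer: 12864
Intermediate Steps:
s(v, Z) = 4 (s(v, Z) = 2² = 4)
1608*(6 + ((4 + s(0, 1))/(5 + h))*2) = 1608*(6 + ((4 + 4)/(5 + 3))*2) = 1608*(6 + (8/8)*2) = 1608*(6 + (8*(⅛))*2) = 1608*(6 + 1*2) = 1608*(6 + 2) = 1608*8 = 12864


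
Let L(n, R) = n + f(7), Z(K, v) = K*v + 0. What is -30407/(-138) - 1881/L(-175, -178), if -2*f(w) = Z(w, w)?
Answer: 221957/966 ≈ 229.77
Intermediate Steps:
Z(K, v) = K*v
f(w) = -w²/2 (f(w) = -w*w/2 = -w²/2)
L(n, R) = -49/2 + n (L(n, R) = n - ½*7² = n - ½*49 = n - 49/2 = -49/2 + n)
-30407/(-138) - 1881/L(-175, -178) = -30407/(-138) - 1881/(-49/2 - 175) = -30407*(-1/138) - 1881/(-399/2) = 30407/138 - 1881*(-2/399) = 30407/138 + 66/7 = 221957/966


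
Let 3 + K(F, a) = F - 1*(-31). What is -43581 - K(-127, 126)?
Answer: -43482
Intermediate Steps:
K(F, a) = 28 + F (K(F, a) = -3 + (F - 1*(-31)) = -3 + (F + 31) = -3 + (31 + F) = 28 + F)
-43581 - K(-127, 126) = -43581 - (28 - 127) = -43581 - 1*(-99) = -43581 + 99 = -43482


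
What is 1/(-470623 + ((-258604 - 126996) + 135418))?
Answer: -1/720805 ≈ -1.3873e-6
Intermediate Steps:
1/(-470623 + ((-258604 - 126996) + 135418)) = 1/(-470623 + (-385600 + 135418)) = 1/(-470623 - 250182) = 1/(-720805) = -1/720805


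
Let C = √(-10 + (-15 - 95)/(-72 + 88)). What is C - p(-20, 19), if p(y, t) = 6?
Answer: -6 + 3*I*√30/4 ≈ -6.0 + 4.1079*I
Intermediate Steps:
C = 3*I*√30/4 (C = √(-10 - 110/16) = √(-10 - 110*1/16) = √(-10 - 55/8) = √(-135/8) = 3*I*√30/4 ≈ 4.1079*I)
C - p(-20, 19) = 3*I*√30/4 - 1*6 = 3*I*√30/4 - 6 = -6 + 3*I*√30/4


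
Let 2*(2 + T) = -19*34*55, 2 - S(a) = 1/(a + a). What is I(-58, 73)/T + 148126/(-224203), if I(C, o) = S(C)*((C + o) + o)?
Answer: -77470149196/115519026329 ≈ -0.67063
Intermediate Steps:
S(a) = 2 - 1/(2*a) (S(a) = 2 - 1/(a + a) = 2 - 1/(2*a))
T = -17767 (T = -2 + (-19*34*55)/2 = -2 + (-646*55)/2 = -2 + (1/2)*(-35530) = -2 - 17765 = -17767)
I(C, o) = (2 - 1/(2*C))*(C + 2*o) (I(C, o) = (2 - 1/(2*C))*((C + o) + o) = (2 - 1/(2*C))*(C + 2*o))
I(-58, 73)/T + 148126/(-224203) = ((1/2)*(-1 + 4*(-58))*(-58 + 2*73)/(-58))/(-17767) + 148126/(-224203) = ((1/2)*(-1/58)*(-1 - 232)*(-58 + 146))*(-1/17767) + 148126*(-1/224203) = ((1/2)*(-1/58)*(-233)*88)*(-1/17767) - 148126/224203 = (5126/29)*(-1/17767) - 148126/224203 = -5126/515243 - 148126/224203 = -77470149196/115519026329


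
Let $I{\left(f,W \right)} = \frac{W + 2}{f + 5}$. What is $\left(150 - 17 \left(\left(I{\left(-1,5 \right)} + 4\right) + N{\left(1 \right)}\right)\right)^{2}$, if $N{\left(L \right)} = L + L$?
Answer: $\frac{5329}{16} \approx 333.06$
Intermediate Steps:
$N{\left(L \right)} = 2 L$
$I{\left(f,W \right)} = \frac{2 + W}{5 + f}$
$\left(150 - 17 \left(\left(I{\left(-1,5 \right)} + 4\right) + N{\left(1 \right)}\right)\right)^{2} = \left(150 - 17 \left(\left(\frac{2 + 5}{5 - 1} + 4\right) + 2 \cdot 1\right)\right)^{2} = \left(150 - 17 \left(\left(\frac{1}{4} \cdot 7 + 4\right) + 2\right)\right)^{2} = \left(150 - 17 \left(\left(\frac{7}{4} + 4\right) + 2\right)\right)^{2} = \left(150 - 17 \left(\frac{23}{4} + 2\right)\right)^{2} = \left(150 - \frac{527}{4}\right)^{2} = \left(\frac{73}{4}\right)^{2} = \frac{5329}{16}$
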